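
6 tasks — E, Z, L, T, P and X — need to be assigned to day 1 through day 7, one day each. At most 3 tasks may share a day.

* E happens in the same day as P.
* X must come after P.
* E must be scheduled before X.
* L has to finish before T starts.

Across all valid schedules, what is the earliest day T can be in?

day 2

Precedence pushes T to at least day 2.
T at day 2 is achievable: T=day 2, P=day 1, L=day 1, Z=day 2, X=day 2, E=day 1.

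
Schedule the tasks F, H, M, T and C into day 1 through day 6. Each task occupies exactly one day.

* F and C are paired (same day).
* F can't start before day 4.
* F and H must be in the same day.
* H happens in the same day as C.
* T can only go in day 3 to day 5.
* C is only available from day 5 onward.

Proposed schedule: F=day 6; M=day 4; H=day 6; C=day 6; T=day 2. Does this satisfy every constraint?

Invalid. T can only go in day 3 to day 5.

F and H must be in the same day — holds.
F and C are paired (same day) — holds.
F can't start before day 4 — holds.
T can only go in day 3 to day 5 — violated.
H happens in the same day as C — holds.
C is only available from day 5 onward — holds.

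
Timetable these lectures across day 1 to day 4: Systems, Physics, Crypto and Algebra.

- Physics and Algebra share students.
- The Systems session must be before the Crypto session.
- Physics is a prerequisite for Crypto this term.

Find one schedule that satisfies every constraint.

Systems=day 1, Physics=day 1, Crypto=day 2, Algebra=day 2

Checking: Physics(day 1) before Crypto(day 2); Systems(day 1) before Crypto(day 2); Physics(day 1) != Algebra(day 2).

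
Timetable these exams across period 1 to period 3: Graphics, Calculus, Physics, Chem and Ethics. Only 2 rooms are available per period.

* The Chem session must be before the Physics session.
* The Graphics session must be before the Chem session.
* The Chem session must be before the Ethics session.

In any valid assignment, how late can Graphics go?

period 1

Downstream work caps Graphics at period 1.
Graphics at period 1 is achievable: Graphics -> period 1, Chem -> period 2, Ethics -> period 3, Physics -> period 3, Calculus -> period 1.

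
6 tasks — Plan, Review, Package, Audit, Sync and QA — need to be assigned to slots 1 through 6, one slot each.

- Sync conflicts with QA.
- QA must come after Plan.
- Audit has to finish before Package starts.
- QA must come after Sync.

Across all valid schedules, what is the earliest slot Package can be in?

2

Precedence pushes Package to at least 2.
Package at 2 is achievable: Plan in 1, QA in 2, Sync in 1, Package in 2, Review in 1, Audit in 1.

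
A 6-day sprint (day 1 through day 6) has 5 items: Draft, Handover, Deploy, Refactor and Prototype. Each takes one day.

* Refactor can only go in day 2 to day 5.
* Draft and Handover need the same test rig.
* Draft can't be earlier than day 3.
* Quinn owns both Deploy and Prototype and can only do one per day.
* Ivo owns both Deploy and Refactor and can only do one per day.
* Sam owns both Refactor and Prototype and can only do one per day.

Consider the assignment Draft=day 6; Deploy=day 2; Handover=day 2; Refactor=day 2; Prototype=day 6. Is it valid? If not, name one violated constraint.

Draft can't be earlier than day 3 — holds.
Quinn owns both Deploy and Prototype and can only do one per day — holds.
Sam owns both Refactor and Prototype and can only do one per day — holds.
Draft and Handover need the same test rig — holds.
Refactor can only go in day 2 to day 5 — holds.
Ivo owns both Deploy and Refactor and can only do one per day — violated.

Invalid. Ivo owns both Deploy and Refactor and can only do one per day.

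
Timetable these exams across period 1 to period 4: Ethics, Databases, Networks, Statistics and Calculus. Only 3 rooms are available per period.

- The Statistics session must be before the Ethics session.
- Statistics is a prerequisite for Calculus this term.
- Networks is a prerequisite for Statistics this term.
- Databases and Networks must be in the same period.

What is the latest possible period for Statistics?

Precedence pushes Statistics to at least period 2; downstream work caps Statistics at period 3.
Statistics at period 3 is achievable: Networks=period 1; Databases=period 1; Ethics=period 4; Statistics=period 3; Calculus=period 4.

period 3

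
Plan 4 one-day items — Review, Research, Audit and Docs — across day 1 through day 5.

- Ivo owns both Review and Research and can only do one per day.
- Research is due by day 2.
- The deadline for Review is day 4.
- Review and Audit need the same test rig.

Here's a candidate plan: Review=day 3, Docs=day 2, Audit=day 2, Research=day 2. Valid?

Research is due by day 2 — holds.
Review and Audit need the same test rig — holds.
Ivo owns both Review and Research and can only do one per day — holds.
The deadline for Review is day 4 — holds.

Yes, all constraints hold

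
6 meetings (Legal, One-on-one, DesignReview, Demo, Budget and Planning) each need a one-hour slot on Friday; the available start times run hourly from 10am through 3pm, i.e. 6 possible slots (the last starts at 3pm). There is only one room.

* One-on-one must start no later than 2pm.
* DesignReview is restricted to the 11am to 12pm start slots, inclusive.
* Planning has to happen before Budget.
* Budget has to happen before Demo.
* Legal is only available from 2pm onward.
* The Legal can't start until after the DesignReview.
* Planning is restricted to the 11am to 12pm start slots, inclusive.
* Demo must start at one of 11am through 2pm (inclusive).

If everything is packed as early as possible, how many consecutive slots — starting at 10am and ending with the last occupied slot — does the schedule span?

The precedence chain requires at least 3 distinct slots.
With at most 1 per slot and 6 meetings, at least 6 slots are needed.
Legal can't be placed before 2pm — that is slot 5 counting from 10am — so the schedule must run through at least 5 slots.
6 works (last occupied slot: 3pm): for example DesignReview=11am, Demo=2pm, One-on-one=10am, Planning=12pm, Legal=3pm, Budget=1pm.

6 slots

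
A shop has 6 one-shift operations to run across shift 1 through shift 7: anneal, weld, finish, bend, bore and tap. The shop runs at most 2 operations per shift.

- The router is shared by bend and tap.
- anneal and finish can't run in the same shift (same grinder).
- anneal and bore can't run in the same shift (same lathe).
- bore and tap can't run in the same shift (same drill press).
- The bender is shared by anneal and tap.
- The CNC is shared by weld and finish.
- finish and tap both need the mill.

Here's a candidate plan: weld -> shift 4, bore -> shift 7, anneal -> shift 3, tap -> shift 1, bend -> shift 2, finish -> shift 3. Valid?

Invalid. anneal and finish can't run in the same shift (same grinder).

finish and tap both need the mill — holds.
The bender is shared by anneal and tap — holds.
bore and tap can't run in the same shift (same drill press) — holds.
anneal and bore can't run in the same shift (same lathe) — holds.
anneal and finish can't run in the same shift (same grinder) — violated.
The shop runs at most 2 operations per shift — holds.
The router is shared by bend and tap — holds.
The CNC is shared by weld and finish — holds.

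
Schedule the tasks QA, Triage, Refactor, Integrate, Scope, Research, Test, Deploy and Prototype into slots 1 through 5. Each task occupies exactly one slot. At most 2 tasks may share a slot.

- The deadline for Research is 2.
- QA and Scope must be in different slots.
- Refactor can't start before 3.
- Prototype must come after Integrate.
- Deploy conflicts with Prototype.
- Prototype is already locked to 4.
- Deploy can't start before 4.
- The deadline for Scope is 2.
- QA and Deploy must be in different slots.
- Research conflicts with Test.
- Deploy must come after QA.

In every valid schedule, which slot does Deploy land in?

5

Deploy's window is 4–5.
Prototype is fixed at 4, and Deploy can't share a slot with Prototype.
So Deploy must be 5.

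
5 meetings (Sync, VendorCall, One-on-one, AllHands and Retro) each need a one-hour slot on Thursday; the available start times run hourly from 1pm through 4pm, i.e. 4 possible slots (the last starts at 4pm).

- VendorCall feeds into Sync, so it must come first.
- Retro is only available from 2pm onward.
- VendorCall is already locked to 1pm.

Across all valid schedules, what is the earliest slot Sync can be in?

2pm

Precedence pushes Sync to at least 2pm.
Sync at 2pm is achievable: VendorCall=1pm; AllHands=1pm; Retro=2pm; Sync=2pm; One-on-one=1pm.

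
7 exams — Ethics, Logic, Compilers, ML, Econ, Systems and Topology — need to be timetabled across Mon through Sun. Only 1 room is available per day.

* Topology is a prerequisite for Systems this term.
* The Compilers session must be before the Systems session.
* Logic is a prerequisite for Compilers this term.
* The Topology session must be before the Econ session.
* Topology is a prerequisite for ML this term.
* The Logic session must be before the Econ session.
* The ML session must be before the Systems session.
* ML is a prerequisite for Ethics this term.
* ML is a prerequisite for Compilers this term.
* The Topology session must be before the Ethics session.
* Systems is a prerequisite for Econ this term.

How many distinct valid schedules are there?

Splitting on Ethics: it can be Wed (1), Thu (3), Fri (3), Sat (3), Sun (3). Listing each branch's schedules as (Logic, Compilers, ML, Econ, Systems, Topology):
Ethics=Wed: (Thu,Fri,Tue,Sun,Sat,Mon) — 1.
Ethics=Thu: (Mon,Fri,Wed,Sun,Sat,Tue) (Tue,Fri,Wed,Sun,Sat,Mon) (Wed,Fri,Tue,Sun,Sat,Mon) — 3.
Ethics=Fri: (Mon,Thu,Wed,Sun,Sat,Tue) (Tue,Thu,Wed,Sun,Sat,Mon) (Wed,Thu,Tue,Sun,Sat,Mon) — 3.
Ethics=Sat: (Mon,Thu,Wed,Sun,Fri,Tue) (Tue,Thu,Wed,Sun,Fri,Mon) (Wed,Thu,Tue,Sun,Fri,Mon) — 3.
Ethics=Sun: (Mon,Thu,Wed,Sat,Fri,Tue) (Tue,Thu,Wed,Sat,Fri,Mon) (Wed,Thu,Tue,Sat,Fri,Mon) — 3.
Summing: 1 + 3 + 3 + 3 + 3 = 13.

13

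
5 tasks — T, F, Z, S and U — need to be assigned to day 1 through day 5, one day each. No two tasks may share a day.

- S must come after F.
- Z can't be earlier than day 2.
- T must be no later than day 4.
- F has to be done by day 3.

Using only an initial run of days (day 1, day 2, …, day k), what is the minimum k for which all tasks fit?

5 days

The precedence chain requires at least 2 distinct days.
With at most 1 per day and 5 tasks, at least 5 days are needed.
5 works (last occupied day: day 5): for example S -> day 4, T -> day 2, F -> day 1, Z -> day 3, U -> day 5.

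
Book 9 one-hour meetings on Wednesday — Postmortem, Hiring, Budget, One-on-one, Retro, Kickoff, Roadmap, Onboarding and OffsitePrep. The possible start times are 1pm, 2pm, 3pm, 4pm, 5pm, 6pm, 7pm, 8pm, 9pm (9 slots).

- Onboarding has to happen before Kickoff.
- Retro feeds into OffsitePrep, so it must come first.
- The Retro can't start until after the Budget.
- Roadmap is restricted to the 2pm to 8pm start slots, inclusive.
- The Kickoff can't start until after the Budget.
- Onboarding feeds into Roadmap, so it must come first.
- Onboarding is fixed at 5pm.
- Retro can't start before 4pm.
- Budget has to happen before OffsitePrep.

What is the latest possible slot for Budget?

Downstream work caps Budget at 7pm.
Budget at 7pm is achievable: Budget in 7pm, Retro in 8pm, Kickoff in 8pm, One-on-one in 1pm, Hiring in 1pm, Onboarding in 5pm, Postmortem in 1pm, Roadmap in 6pm, OffsitePrep in 9pm.

7pm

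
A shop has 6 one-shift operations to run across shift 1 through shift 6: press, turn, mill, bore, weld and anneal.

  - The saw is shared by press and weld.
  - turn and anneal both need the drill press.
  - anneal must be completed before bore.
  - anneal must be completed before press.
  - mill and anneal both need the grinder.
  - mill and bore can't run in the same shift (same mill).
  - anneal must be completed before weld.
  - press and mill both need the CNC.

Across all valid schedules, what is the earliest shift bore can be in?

shift 2

Precedence pushes bore to at least shift 2.
bore at shift 2 is achievable: press=shift 2, weld=shift 3, turn=shift 2, mill=shift 3, bore=shift 2, anneal=shift 1.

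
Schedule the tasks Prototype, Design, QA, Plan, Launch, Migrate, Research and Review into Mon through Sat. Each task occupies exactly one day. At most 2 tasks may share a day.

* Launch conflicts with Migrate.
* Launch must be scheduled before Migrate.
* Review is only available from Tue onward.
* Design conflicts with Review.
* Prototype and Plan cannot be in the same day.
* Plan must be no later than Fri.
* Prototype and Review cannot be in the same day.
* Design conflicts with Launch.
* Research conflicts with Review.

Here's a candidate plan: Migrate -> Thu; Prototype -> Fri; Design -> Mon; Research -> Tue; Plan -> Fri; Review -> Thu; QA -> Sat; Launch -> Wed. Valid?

At most 2 tasks may share a day — holds.
Launch must be scheduled before Migrate — holds.
Design conflicts with Launch — holds.
Design conflicts with Review — holds.
Prototype and Plan cannot be in the same day — violated.
Prototype and Review cannot be in the same day — holds.
Research conflicts with Review — holds.
Launch conflicts with Migrate — holds.
Review is only available from Tue onward — holds.
Plan must be no later than Fri — holds.

No. Prototype and Plan cannot be in the same day is not satisfied.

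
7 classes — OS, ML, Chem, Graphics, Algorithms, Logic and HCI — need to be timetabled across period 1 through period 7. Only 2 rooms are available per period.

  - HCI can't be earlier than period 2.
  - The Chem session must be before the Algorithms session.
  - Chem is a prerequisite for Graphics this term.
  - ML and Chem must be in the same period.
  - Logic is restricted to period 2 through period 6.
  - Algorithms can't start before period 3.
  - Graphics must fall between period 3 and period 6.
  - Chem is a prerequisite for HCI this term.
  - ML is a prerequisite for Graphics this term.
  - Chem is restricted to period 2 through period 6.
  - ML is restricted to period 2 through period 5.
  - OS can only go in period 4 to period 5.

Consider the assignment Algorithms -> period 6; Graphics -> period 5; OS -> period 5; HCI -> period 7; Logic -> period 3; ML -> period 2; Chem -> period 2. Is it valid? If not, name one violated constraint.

OS can only go in period 4 to period 5 — holds.
The Chem session must be before the Algorithms session — holds.
Chem is a prerequisite for HCI this term — holds.
Chem is a prerequisite for Graphics this term — holds.
Logic is restricted to period 2 through period 6 — holds.
Only 2 rooms are available per period — holds.
Graphics must fall between period 3 and period 6 — holds.
Chem is restricted to period 2 through period 6 — holds.
ML is a prerequisite for Graphics this term — holds.
Algorithms can't start before period 3 — holds.
ML is restricted to period 2 through period 5 — holds.
ML and Chem must be in the same period — holds.
HCI can't be earlier than period 2 — holds.

Yes, all constraints hold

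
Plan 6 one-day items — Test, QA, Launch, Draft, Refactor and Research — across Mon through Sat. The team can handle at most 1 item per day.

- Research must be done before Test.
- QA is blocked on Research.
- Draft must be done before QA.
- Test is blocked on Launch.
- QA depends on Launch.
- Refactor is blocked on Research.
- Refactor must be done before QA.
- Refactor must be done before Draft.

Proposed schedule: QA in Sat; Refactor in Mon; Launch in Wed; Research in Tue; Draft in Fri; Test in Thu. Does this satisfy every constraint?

QA depends on Launch — holds.
Refactor must be done before QA — holds.
Draft must be done before QA — holds.
Refactor must be done before Draft — holds.
Research must be done before Test — holds.
Test is blocked on Launch — holds.
The team can handle at most 1 item per day — holds.
QA is blocked on Research — holds.
Refactor is blocked on Research — violated.

No. Refactor is blocked on Research is not satisfied.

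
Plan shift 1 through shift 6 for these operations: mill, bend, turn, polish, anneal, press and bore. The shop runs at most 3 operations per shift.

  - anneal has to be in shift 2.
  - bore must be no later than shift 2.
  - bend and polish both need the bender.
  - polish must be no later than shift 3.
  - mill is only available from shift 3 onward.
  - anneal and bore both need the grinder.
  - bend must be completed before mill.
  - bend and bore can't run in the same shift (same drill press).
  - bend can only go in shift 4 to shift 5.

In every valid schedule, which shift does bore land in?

bore's window is shift 1–shift 2.
anneal is fixed at shift 2, and bore can't share a shift with anneal.
So bore must be shift 1.

shift 1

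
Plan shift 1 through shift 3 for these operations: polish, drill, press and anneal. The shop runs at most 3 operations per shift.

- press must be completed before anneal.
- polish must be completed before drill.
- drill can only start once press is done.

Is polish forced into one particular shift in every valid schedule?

polish can be shift 1 (e.g. anneal in shift 2, drill in shift 2, press in shift 1, polish in shift 1) or shift 2 (e.g. press=shift 1; drill=shift 3; polish=shift 2; anneal=shift 2).

No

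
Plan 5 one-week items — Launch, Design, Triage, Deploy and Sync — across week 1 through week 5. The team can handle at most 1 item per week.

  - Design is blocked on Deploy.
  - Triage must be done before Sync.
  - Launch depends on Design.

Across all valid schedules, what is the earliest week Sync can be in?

week 2

Precedence pushes Sync to at least week 2.
Sync at week 2 is achievable: Launch in week 5, Triage in week 1, Design in week 4, Deploy in week 3, Sync in week 2.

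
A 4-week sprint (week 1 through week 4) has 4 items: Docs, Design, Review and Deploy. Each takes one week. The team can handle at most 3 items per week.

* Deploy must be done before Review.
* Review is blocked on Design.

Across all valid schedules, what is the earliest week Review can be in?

week 2

Precedence pushes Review to at least week 2.
Review at week 2 is achievable: Design -> week 1; Docs -> week 1; Deploy -> week 1; Review -> week 2.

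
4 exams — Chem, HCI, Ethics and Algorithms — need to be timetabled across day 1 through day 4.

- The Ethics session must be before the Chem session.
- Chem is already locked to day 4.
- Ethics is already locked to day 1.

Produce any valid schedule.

Chem in day 4; Ethics in day 1; Algorithms in day 1; HCI in day 1

Checking: Ethics(day 1) before Chem(day 4); Chem=day 4 in [day 4,day 4]; Ethics=day 1 in [day 1,day 1].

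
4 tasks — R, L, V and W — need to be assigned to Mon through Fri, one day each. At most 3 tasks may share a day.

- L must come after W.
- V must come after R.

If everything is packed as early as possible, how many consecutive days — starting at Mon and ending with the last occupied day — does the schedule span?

2

The precedence chain requires at least 2 distinct days.
With at most 3 per day and 4 tasks, at least 2 days are needed.
2 works (last occupied day: Tue): for example W -> Mon; V -> Tue; L -> Tue; R -> Mon.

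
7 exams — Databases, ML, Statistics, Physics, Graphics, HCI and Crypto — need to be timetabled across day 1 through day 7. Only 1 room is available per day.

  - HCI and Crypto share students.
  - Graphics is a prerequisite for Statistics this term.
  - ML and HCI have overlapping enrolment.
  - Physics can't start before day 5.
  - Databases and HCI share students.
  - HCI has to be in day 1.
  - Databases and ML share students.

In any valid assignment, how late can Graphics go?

day 6

Downstream work caps Graphics at day 6.
Graphics at day 6 is achievable: Physics=day 5; Graphics=day 6; Crypto=day 4; HCI=day 1; Statistics=day 7; ML=day 3; Databases=day 2.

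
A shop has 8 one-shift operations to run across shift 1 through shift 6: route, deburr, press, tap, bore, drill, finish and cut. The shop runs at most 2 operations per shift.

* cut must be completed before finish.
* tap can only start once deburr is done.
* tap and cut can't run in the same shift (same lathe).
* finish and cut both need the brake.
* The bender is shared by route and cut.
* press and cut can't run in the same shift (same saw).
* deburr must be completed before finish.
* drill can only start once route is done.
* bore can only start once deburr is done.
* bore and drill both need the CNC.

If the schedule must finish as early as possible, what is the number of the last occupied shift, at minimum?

4

The precedence chain requires at least 2 distinct shifts.
With at most 2 per shift and 8 operations, at least 4 shifts are needed.
4 works (last occupied shift: shift 4): for example bore -> shift 3, route -> shift 2, tap -> shift 3, press -> shift 4, drill -> shift 4, deburr -> shift 1, cut -> shift 1, finish -> shift 2.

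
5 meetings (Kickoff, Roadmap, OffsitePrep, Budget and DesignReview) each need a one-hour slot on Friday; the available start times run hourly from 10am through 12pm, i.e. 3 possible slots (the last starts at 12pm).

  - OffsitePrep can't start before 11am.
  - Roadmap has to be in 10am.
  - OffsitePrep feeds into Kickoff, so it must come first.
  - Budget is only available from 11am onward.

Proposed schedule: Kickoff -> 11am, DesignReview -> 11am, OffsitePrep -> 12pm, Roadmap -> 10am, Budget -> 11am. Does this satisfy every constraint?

Invalid. OffsitePrep feeds into Kickoff, so it must come first.

OffsitePrep can't start before 11am — holds.
Budget is only available from 11am onward — holds.
OffsitePrep feeds into Kickoff, so it must come first — violated.
Roadmap has to be in 10am — holds.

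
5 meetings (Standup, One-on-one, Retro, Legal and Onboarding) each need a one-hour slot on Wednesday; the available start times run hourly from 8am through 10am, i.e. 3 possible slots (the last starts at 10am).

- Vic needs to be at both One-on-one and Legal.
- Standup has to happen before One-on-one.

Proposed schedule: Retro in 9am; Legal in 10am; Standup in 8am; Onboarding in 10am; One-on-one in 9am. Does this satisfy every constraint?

Yes

Vic needs to be at both One-on-one and Legal — holds.
Standup has to happen before One-on-one — holds.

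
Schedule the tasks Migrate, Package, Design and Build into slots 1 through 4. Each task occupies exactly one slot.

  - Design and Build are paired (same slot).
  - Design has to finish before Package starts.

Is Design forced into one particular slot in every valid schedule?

No

Design can be 1 (e.g. Package in 2; Design in 1; Migrate in 1; Build in 1) or 2 (e.g. Package in 3, Design in 2, Migrate in 1, Build in 2).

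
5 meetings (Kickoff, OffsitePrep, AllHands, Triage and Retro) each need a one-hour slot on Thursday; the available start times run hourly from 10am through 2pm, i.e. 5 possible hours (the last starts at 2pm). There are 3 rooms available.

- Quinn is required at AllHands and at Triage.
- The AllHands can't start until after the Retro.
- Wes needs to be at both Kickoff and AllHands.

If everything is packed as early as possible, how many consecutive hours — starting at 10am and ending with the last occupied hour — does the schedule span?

2

The precedence chain requires at least 2 distinct hours.
With at most 3 per hour and 5 meetings, at least 2 hours are needed.
2 works (last occupied hour: 11am): for example OffsitePrep=11am; Triage=10am; Kickoff=10am; Retro=10am; AllHands=11am.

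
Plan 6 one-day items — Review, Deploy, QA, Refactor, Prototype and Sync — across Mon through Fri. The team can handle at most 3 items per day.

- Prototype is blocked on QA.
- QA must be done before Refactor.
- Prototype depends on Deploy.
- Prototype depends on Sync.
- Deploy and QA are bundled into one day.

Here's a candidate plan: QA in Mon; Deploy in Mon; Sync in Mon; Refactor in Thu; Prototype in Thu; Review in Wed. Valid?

Deploy and QA are bundled into one day — holds.
Prototype depends on Sync — holds.
The team can handle at most 3 items per day — holds.
Prototype depends on Deploy — holds.
QA must be done before Refactor — holds.
Prototype is blocked on QA — holds.

Yes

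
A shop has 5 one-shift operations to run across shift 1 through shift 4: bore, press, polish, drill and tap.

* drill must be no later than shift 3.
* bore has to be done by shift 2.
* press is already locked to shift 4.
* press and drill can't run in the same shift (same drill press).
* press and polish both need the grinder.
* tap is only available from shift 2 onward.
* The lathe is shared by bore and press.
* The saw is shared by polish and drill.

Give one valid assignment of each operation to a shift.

polish -> shift 2; tap -> shift 2; drill -> shift 1; press -> shift 4; bore -> shift 1

Checking: press(shift 4) != polish(shift 2); polish(shift 2) != drill(shift 1); press(shift 4) != drill(shift 1); bore(shift 1) != press(shift 4); bore=shift 1 in [shift 1,shift 2]; tap=shift 2 in [shift 2,shift 4]; drill=shift 1 in [shift 1,shift 3]; press=shift 4 in [shift 4,shift 4].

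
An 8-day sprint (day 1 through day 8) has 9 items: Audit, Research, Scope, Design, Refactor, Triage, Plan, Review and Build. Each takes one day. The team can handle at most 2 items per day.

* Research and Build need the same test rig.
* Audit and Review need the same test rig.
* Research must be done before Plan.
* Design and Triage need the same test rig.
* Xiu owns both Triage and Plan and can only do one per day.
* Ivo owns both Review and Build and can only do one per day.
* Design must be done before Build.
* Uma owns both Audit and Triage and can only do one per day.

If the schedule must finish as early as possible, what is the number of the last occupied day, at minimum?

The precedence chain requires at least 2 distinct days.
With at most 2 per day and 9 tasks, at least 5 days are needed.
5 works (last occupied day: day 5): for example Design -> day 1; Triage -> day 4; Audit -> day 3; Review -> day 5; Research -> day 1; Plan -> day 2; Build -> day 2; Scope -> day 3; Refactor -> day 4.

5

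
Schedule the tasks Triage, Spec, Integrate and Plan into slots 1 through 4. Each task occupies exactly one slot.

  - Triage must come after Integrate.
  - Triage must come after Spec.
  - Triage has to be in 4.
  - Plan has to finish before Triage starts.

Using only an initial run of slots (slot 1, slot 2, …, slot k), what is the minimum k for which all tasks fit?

The precedence chain requires at least 2 distinct slots.
Triage can't be placed before 4, so the schedule must run through at least slot 4.
4 works (last occupied slot: 4): for example Integrate in 1, Plan in 1, Triage in 4, Spec in 1.

4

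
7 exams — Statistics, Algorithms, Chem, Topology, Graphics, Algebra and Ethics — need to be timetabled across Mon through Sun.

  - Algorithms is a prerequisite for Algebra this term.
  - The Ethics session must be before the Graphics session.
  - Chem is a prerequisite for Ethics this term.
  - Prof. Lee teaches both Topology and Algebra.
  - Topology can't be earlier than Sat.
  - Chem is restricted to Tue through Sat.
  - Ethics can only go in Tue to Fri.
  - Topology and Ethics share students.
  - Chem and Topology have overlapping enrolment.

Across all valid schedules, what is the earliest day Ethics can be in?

Wed

Ethics is available from Tue; precedence pushes Ethics to at least Wed; Ethics's own window allows nothing later than Fri.
Ethics at Wed is achievable: Algebra -> Tue; Statistics -> Mon; Topology -> Sat; Chem -> Tue; Ethics -> Wed; Graphics -> Thu; Algorithms -> Mon.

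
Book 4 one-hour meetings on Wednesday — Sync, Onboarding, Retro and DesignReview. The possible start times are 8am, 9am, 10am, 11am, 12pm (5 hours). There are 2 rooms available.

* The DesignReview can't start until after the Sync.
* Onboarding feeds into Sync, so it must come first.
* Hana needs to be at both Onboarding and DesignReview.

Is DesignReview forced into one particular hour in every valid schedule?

DesignReview can be 10am (e.g. Retro=8am; Onboarding=8am; Sync=9am; DesignReview=10am) or 11am (e.g. Onboarding=8am, DesignReview=11am, Retro=8am, Sync=9am).

No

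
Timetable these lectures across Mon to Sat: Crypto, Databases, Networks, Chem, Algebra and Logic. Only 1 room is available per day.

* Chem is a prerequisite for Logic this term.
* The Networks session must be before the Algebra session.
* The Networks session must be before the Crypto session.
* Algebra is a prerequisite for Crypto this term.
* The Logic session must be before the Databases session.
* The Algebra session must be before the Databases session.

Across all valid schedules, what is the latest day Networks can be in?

Wed

Downstream work caps Networks at Thu.
Networks at Wed is achievable: Crypto=Fri, Networks=Wed, Logic=Tue, Chem=Mon, Algebra=Thu, Databases=Sat.
Nothing later works — the capacity limit rule out every day after Wed.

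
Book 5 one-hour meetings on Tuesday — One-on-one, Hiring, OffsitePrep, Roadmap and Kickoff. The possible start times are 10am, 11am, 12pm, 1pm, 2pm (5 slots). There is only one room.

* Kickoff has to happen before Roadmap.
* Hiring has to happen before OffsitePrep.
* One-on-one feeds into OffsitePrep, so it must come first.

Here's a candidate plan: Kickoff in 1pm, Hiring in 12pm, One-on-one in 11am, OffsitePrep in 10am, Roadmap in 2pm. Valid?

No. Hiring has to happen before OffsitePrep is not satisfied.

Hiring has to happen before OffsitePrep — violated.
There is only one room — holds.
Kickoff has to happen before Roadmap — holds.
One-on-one feeds into OffsitePrep, so it must come first — violated.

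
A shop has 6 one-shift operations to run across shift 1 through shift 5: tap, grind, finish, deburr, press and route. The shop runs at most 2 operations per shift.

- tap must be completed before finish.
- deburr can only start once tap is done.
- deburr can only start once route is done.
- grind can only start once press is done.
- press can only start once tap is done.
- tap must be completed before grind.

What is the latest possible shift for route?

Downstream work caps route at shift 4.
route at shift 4 is achievable: grind in shift 3, tap in shift 1, press in shift 2, deburr in shift 5, finish in shift 2, route in shift 4.

shift 4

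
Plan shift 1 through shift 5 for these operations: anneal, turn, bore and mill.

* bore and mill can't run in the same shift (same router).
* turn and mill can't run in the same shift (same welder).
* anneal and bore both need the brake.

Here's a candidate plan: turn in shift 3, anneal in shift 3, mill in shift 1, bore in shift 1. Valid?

bore and mill can't run in the same shift (same router) — violated.
turn and mill can't run in the same shift (same welder) — holds.
anneal and bore both need the brake — holds.

No. bore and mill can't run in the same shift (same router) is not satisfied.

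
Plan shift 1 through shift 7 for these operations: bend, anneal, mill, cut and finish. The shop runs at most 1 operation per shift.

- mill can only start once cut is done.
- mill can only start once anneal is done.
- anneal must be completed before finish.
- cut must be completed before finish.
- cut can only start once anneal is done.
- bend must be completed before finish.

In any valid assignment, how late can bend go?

shift 6

Downstream work caps bend at shift 6.
bend at shift 6 is achievable: finish in shift 7, anneal in shift 1, bend in shift 6, mill in shift 3, cut in shift 2.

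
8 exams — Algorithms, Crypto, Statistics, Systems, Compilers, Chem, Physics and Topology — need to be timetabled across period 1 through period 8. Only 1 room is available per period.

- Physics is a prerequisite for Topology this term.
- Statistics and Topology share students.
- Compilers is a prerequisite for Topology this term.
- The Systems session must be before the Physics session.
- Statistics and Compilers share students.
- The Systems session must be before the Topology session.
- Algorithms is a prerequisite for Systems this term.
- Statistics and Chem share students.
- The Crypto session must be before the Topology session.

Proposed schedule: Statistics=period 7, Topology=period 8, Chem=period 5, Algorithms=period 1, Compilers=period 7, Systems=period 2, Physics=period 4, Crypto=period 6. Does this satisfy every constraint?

Physics is a prerequisite for Topology this term — holds.
Statistics and Chem share students — holds.
Only 1 room is available per period — violated.
Algorithms is a prerequisite for Systems this term — holds.
Compilers is a prerequisite for Topology this term — holds.
The Systems session must be before the Topology session — holds.
Statistics and Topology share students — holds.
Statistics and Compilers share students — violated.
The Crypto session must be before the Topology session — holds.
The Systems session must be before the Physics session — holds.

No — it violates: Statistics and Compilers share students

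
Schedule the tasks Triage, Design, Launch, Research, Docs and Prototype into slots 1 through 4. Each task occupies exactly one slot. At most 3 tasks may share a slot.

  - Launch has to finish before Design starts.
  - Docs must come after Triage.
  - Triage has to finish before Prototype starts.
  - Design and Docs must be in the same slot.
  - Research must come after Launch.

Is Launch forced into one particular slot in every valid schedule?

Launch can be 1 (e.g. Prototype in 3; Triage in 1; Research in 2; Docs in 2; Launch in 1; Design in 2) or 2 (e.g. Launch in 2, Prototype in 2, Research in 3, Triage in 1, Design in 3, Docs in 3).

No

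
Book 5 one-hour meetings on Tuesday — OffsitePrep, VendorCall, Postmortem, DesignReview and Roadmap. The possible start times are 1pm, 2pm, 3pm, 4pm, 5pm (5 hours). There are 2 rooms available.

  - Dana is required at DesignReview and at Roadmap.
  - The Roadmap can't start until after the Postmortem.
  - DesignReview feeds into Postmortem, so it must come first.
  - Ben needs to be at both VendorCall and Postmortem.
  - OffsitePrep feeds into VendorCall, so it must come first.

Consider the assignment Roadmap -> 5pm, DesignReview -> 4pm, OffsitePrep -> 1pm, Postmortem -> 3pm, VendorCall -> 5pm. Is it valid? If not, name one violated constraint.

No. DesignReview feeds into Postmortem, so it must come first is not satisfied.

The Roadmap can't start until after the Postmortem — holds.
Dana is required at DesignReview and at Roadmap — holds.
There are 2 rooms available — holds.
Ben needs to be at both VendorCall and Postmortem — holds.
DesignReview feeds into Postmortem, so it must come first — violated.
OffsitePrep feeds into VendorCall, so it must come first — holds.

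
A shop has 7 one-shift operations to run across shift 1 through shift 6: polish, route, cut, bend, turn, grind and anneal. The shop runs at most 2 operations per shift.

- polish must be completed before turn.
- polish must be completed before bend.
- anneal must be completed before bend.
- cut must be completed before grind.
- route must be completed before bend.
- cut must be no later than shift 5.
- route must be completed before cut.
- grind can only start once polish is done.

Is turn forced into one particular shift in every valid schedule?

No

turn can be shift 2 (e.g. anneal in shift 3, turn in shift 2, polish in shift 1, cut in shift 2, route in shift 1, grind in shift 3, bend in shift 4) or shift 3 (e.g. grind -> shift 4; bend -> shift 3; cut -> shift 2; route -> shift 1; anneal -> shift 2; polish -> shift 1; turn -> shift 3).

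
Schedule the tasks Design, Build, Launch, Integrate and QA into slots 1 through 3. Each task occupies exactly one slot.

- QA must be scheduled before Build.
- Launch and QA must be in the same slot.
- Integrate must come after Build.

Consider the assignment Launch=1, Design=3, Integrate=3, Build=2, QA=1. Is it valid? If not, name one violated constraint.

Integrate must come after Build — holds.
QA must be scheduled before Build — holds.
Launch and QA must be in the same slot — holds.

Yes, all constraints hold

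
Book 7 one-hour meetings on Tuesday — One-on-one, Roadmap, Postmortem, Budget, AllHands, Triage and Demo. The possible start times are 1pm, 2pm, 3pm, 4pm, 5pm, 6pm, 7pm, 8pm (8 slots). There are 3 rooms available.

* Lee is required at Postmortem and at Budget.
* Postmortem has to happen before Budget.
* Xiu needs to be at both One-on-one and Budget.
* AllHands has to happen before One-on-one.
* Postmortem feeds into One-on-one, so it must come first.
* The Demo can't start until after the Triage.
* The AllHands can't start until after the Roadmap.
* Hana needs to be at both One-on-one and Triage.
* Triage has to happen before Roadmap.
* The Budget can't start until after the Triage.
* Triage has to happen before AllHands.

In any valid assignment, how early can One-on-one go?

Precedence pushes One-on-one to at least 4pm.
One-on-one at 4pm is achievable: Postmortem=1pm; One-on-one=4pm; Budget=2pm; Roadmap=2pm; Demo=2pm; AllHands=3pm; Triage=1pm.

4pm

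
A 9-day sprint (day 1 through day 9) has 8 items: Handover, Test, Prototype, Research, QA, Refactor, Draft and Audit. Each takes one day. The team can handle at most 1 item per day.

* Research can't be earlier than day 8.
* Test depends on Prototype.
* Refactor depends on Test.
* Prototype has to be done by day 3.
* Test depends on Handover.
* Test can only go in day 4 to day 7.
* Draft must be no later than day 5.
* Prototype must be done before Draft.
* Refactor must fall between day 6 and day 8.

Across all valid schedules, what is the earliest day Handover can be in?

day 1

Downstream work caps Handover at day 6.
Handover at day 1 is achievable: QA=day 5; Handover=day 1; Audit=day 7; Research=day 8; Prototype=day 2; Draft=day 3; Refactor=day 6; Test=day 4.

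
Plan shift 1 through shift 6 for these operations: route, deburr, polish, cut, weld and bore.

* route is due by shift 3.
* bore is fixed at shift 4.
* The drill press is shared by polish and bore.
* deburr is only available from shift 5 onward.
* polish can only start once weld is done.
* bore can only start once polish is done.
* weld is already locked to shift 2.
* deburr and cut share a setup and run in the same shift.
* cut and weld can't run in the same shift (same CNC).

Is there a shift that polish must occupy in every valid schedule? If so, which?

weld is fixed at shift 2 and must come before polish, so polish is at least shift 3.
bore is fixed at shift 4 and must come after polish, so polish is at most shift 3.
So polish must be shift 3.

shift 3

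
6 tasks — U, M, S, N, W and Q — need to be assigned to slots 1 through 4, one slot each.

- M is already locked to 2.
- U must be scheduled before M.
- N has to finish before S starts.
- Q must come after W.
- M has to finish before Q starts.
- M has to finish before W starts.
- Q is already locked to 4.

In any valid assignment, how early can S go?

2

Precedence pushes S to at least 2.
S at 2 is achievable: Q=4; M=2; W=3; S=2; U=1; N=1.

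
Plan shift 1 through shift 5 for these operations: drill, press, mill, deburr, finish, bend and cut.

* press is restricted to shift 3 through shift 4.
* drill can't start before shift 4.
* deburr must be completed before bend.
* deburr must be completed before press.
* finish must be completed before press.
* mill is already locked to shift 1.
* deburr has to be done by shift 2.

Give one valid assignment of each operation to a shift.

bend=shift 2; deburr=shift 1; finish=shift 1; cut=shift 1; press=shift 3; mill=shift 1; drill=shift 4

Checking: deburr(shift 1) before bend(shift 2); finish(shift 1) before press(shift 3); deburr(shift 1) before press(shift 3); mill=shift 1 in [shift 1,shift 1]; press=shift 3 in [shift 3,shift 4]; deburr=shift 1 in [shift 1,shift 2]; drill=shift 4 in [shift 4,shift 5].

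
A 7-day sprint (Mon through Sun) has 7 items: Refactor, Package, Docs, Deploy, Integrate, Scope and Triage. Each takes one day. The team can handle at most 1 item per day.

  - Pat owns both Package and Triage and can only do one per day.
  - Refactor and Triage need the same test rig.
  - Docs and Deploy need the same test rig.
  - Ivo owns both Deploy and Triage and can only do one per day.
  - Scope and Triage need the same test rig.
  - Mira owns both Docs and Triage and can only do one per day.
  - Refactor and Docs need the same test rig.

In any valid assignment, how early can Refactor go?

Mon

Refactor at Mon is achievable: Refactor -> Mon, Integrate -> Fri, Scope -> Sat, Package -> Tue, Deploy -> Thu, Triage -> Sun, Docs -> Wed.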